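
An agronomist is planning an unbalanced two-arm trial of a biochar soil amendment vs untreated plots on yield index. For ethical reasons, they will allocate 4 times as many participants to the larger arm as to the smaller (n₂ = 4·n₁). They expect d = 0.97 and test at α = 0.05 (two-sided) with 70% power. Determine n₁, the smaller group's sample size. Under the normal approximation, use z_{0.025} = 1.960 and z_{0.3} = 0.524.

n₁ = 9

With allocation ratio k = n₂/n₁ = 4, Var(x̄₁−x̄₂) = σ²(1/n₁ + 1/(k·n₁)) = σ²·(k+1)/(k·n₁).
So n₁ = (1 + 1/k)·((z_{α/2} + z_β)/d)² = 1.250 × (2.484/0.97)².
n₁ = 1.250 × 6.56 = 8.2.
Round up: n₁ = 9, giving n₂ = 4 × 9 = 36.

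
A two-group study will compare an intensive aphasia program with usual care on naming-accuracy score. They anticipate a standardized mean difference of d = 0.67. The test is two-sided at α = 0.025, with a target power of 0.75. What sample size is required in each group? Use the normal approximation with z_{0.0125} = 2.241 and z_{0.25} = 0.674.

For two independent groups with equal n: n = 2·((z_{α/2} + z_β) / d)².
z_{α/2} + z_β = 2.241 + 0.674 = 2.915.
n = 2 × (2.915 / 0.67)² = 2 × 4.351² = 2 × 18.93 = 37.9.
Round up to the next whole participant.

n = 38 per group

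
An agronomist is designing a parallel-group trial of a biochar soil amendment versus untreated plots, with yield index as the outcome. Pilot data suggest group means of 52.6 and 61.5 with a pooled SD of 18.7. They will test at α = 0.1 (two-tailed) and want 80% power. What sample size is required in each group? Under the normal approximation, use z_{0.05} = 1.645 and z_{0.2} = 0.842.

n = 55 per group

Cohen's d = |M₁ − M₂| / SD_pooled = |52.6 − 61.5| / 18.7 = 8.9 / 18.7 = 0.476.
For two independent groups with equal n: n = 2·((z_{α/2} + z_β) / d)².
z_{α/2} + z_β = 1.645 + 0.842 = 2.487.
n = 2 × (2.487 / 0.476)² = 2 × 5.225² = 2 × 27.30 = 54.6.
Round up to the next whole participant.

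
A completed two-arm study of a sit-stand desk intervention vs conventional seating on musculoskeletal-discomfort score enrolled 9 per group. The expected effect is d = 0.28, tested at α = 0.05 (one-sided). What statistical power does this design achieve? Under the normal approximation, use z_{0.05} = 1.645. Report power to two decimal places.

power ≈ 0.15

For two equal groups, power = Φ(d·√(n/2) − z_{α}).
d·√(n/2) = 0.28 × √(9/2) = 0.28 × 2.121 = 0.594.
z_β = 0.594 − 1.645 = -1.051.
Power = Φ(-1.051) = 0.147.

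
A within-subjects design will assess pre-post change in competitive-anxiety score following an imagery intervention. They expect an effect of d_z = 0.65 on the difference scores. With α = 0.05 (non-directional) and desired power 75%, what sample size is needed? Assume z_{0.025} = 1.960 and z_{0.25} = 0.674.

For a paired (one-sample on differences) test: n = ((z_{α/2} + z_β) / d)².
z_{α/2} + z_β = 1.960 + 0.674 = 2.634.
n = (2.634 / 0.65)² = 4.052² = 16.42.
Round up.

n = 17 pairs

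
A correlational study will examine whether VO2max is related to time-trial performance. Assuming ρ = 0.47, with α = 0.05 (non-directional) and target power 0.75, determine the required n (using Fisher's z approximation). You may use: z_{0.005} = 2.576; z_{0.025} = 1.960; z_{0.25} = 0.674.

Fisher's z: C = ½·ln((1+r)/(1−r)) = ½·ln(2.7736) = 0.5101.
n = ((z_{α/2} + z_β)/C)² + 3.
(1.960 + 0.674) / 0.5101 = 2.634 / 0.5101 = 5.164.
n = 5.164² + 3 = 26.66 + 3 = 29.7.
Round up.

n = 30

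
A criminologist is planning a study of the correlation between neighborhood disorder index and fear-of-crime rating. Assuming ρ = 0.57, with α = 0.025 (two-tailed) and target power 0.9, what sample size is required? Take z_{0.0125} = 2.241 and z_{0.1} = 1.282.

n = 33

Fisher's z: C = ½·ln((1+r)/(1−r)) = ½·ln(3.6512) = 0.6475.
n = ((z_{α/2} + z_β)/C)² + 3.
(2.241 + 1.282) / 0.6475 = 3.523 / 0.6475 = 5.441.
n = 5.441² + 3 = 29.60 + 3 = 32.6.
Round up.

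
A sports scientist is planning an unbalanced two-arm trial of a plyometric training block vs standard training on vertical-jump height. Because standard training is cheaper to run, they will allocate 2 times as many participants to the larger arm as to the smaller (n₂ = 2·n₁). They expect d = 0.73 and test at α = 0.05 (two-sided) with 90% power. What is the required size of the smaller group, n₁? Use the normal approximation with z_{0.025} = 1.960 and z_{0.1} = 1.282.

n₁ = 30

With allocation ratio k = n₂/n₁ = 2, Var(x̄₁−x̄₂) = σ²(1/n₁ + 1/(k·n₁)) = σ²·(k+1)/(k·n₁).
So n₁ = (1 + 1/k)·((z_{α/2} + z_β)/d)² = 1.500 × (3.242/0.73)².
n₁ = 1.500 × 19.72 = 29.6.
Round up: n₁ = 30, giving n₂ = 2 × 30 = 60.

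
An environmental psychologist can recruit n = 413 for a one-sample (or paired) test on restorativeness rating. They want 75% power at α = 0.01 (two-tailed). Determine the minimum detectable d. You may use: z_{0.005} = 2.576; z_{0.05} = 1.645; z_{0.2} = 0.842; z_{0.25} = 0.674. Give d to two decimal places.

For a single sample (or paired design) of n = 413: d_min = (z_{α/2} + z_β)/√n.
z-sum = 2.576 + 0.674 = 3.250.
d_min = 3.250 / √413 = 3.250 / 20.322 = 0.160.

d_min ≈ 0.16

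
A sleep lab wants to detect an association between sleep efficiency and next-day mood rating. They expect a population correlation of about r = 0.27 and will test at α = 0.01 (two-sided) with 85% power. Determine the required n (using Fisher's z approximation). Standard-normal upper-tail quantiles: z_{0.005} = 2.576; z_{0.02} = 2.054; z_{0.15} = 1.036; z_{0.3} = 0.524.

Fisher's z: C = ½·ln((1+r)/(1−r)) = ½·ln(1.7397) = 0.2769.
n = ((z_{α/2} + z_β)/C)² + 3.
(2.576 + 1.036) / 0.2769 = 3.612 / 0.2769 = 13.044.
n = 13.044² + 3 = 170.16 + 3 = 173.2.
Round up.

n = 174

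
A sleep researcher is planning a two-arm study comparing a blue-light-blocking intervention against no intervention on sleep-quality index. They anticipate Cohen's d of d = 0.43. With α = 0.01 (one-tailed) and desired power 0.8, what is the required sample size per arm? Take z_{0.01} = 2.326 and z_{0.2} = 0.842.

For two independent groups with equal n: n = 2·((z_{α} + z_β) / d)².
z_{α} + z_β = 2.326 + 0.842 = 3.168.
n = 2 × (3.168 / 0.43)² = 2 × 7.367² = 2 × 54.28 = 108.6.
Round up to the next whole participant.

n = 109 per group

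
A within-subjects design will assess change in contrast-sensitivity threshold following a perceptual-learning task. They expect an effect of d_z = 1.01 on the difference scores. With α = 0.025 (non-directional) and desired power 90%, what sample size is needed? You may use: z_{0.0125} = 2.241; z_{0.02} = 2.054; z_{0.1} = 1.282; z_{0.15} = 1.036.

n = 13 pairs

For a paired (one-sample on differences) test: n = ((z_{α/2} + z_β) / d)².
z_{α/2} + z_β = 2.241 + 1.282 = 3.523.
n = (3.523 / 1.01)² = 3.488² = 12.17.
Round up.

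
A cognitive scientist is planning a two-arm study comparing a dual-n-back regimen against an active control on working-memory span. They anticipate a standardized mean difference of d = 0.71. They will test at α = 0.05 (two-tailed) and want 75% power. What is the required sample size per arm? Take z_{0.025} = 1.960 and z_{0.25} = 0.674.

n = 28 per group

For two independent groups with equal n: n = 2·((z_{α/2} + z_β) / d)².
z_{α/2} + z_β = 1.960 + 0.674 = 2.634.
n = 2 × (2.634 / 0.71)² = 2 × 3.710² = 2 × 13.76 = 27.5.
Round up to the next whole participant.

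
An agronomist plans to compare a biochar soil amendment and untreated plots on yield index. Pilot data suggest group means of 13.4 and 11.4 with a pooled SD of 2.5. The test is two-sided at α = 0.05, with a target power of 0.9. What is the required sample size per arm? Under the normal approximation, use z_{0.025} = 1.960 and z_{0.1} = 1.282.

Cohen's d = |M₁ − M₂| / SD_pooled = |13.4 − 11.4| / 2.5 = 2.0 / 2.5 = 0.800.
For two independent groups with equal n: n = 2·((z_{α/2} + z_β) / d)².
z_{α/2} + z_β = 1.960 + 1.282 = 3.242.
n = 2 × (3.242 / 0.800)² = 2 × 4.052² = 2 × 16.42 = 32.8.
Round up to the next whole participant.

n = 33 per group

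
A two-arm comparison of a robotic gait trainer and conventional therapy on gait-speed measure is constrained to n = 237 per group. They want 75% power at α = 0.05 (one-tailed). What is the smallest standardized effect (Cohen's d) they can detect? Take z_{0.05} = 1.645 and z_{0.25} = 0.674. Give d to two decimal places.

d_min ≈ 0.21

For two independent groups of n = 237 each: d_min = (z_{α} + z_β)·√(2/n).
z-sum = 1.645 + 0.674 = 2.319.
d_min = 2.319 × √(2/237) = 2.319 × 0.0919 = 0.213.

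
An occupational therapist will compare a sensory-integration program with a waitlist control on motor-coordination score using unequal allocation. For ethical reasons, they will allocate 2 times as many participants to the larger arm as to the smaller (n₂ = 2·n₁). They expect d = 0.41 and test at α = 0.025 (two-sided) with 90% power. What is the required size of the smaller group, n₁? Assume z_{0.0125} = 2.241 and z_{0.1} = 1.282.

n₁ = 111

With allocation ratio k = n₂/n₁ = 2, Var(x̄₁−x̄₂) = σ²(1/n₁ + 1/(k·n₁)) = σ²·(k+1)/(k·n₁).
So n₁ = (1 + 1/k)·((z_{α/2} + z_β)/d)² = 1.500 × (3.523/0.41)².
n₁ = 1.500 × 73.83 = 110.8.
Round up: n₁ = 111, giving n₂ = 2 × 111 = 222.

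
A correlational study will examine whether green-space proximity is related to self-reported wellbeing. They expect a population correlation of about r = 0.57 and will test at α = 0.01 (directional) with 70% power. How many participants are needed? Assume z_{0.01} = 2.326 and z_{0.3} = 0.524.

n = 23

Fisher's z: C = ½·ln((1+r)/(1−r)) = ½·ln(3.6512) = 0.6475.
n = ((z_{α} + z_β)/C)² + 3.
(2.326 + 0.524) / 0.6475 = 2.850 / 0.6475 = 4.402.
n = 4.402² + 3 = 19.37 + 3 = 22.4.
Round up.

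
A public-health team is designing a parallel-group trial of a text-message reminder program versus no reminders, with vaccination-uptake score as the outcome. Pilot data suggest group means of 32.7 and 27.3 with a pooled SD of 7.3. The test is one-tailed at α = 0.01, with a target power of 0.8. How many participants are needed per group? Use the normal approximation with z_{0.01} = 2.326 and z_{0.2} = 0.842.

Cohen's d = |M₁ − M₂| / SD_pooled = |32.7 − 27.3| / 7.3 = 5.4 / 7.3 = 0.740.
For two independent groups with equal n: n = 2·((z_{α} + z_β) / d)².
z_{α} + z_β = 2.326 + 0.842 = 3.168.
n = 2 × (3.168 / 0.740)² = 2 × 4.281² = 2 × 18.33 = 36.7.
Round up to the next whole participant.

n = 37 per group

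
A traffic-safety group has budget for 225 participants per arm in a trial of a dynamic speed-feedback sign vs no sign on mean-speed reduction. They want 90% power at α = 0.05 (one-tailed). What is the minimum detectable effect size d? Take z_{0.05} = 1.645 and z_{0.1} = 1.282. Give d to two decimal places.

d_min ≈ 0.28

For two independent groups of n = 225 each: d_min = (z_{α} + z_β)·√(2/n).
z-sum = 1.645 + 1.282 = 2.927.
d_min = 2.927 × √(2/225) = 2.927 × 0.0943 = 0.276.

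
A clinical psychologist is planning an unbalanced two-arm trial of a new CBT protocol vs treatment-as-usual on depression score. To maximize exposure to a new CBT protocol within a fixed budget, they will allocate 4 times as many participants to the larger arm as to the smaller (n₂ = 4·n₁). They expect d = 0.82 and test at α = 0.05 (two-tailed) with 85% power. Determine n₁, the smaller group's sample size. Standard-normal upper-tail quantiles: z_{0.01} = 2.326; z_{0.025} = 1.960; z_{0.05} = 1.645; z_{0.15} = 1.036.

With allocation ratio k = n₂/n₁ = 4, Var(x̄₁−x̄₂) = σ²(1/n₁ + 1/(k·n₁)) = σ²·(k+1)/(k·n₁).
So n₁ = (1 + 1/k)·((z_{α/2} + z_β)/d)² = 1.250 × (2.996/0.82)².
n₁ = 1.250 × 13.35 = 16.7.
Round up: n₁ = 17, giving n₂ = 4 × 17 = 68.

n₁ = 17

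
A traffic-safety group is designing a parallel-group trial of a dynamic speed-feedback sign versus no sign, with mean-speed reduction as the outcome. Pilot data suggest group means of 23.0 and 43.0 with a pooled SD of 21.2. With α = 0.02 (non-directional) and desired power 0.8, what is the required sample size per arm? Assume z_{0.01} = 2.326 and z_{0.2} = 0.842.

n = 23 per group

Cohen's d = |M₁ − M₂| / SD_pooled = |23.0 − 43.0| / 21.2 = 20.0 / 21.2 = 0.943.
For two independent groups with equal n: n = 2·((z_{α/2} + z_β) / d)².
z_{α/2} + z_β = 2.326 + 0.842 = 3.168.
n = 2 × (3.168 / 0.943)² = 2 × 3.359² = 2 × 11.29 = 22.6.
Round up to the next whole participant.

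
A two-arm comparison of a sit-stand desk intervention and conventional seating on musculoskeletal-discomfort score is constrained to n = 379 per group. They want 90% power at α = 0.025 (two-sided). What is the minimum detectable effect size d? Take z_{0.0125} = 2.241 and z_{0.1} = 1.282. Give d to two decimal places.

d_min ≈ 0.26

For two independent groups of n = 379 each: d_min = (z_{α/2} + z_β)·√(2/n).
z-sum = 2.241 + 1.282 = 3.523.
d_min = 3.523 × √(2/379) = 3.523 × 0.0726 = 0.256.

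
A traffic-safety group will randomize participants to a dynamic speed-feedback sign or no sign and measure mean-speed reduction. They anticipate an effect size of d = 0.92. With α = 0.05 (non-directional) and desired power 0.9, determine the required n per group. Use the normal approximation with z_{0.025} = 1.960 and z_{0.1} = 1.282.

For two independent groups with equal n: n = 2·((z_{α/2} + z_β) / d)².
z_{α/2} + z_β = 1.960 + 1.282 = 3.242.
n = 2 × (3.242 / 0.92)² = 2 × 3.524² = 2 × 12.42 = 24.8.
Round up to the next whole participant.

n = 25 per group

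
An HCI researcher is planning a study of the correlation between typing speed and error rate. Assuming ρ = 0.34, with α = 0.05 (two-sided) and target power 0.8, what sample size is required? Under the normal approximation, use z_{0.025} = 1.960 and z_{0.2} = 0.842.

n = 66

Fisher's z: C = ½·ln((1+r)/(1−r)) = ½·ln(2.0303) = 0.3541.
n = ((z_{α/2} + z_β)/C)² + 3.
(1.960 + 0.842) / 0.3541 = 2.802 / 0.3541 = 7.913.
n = 7.913² + 3 = 62.62 + 3 = 65.6.
Round up.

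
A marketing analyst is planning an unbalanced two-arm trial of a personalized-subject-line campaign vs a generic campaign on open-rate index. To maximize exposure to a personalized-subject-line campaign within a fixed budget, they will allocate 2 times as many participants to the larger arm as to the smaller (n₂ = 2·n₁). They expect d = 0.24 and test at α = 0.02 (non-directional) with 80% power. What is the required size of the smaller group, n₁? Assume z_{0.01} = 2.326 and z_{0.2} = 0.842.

With allocation ratio k = n₂/n₁ = 2, Var(x̄₁−x̄₂) = σ²(1/n₁ + 1/(k·n₁)) = σ²·(k+1)/(k·n₁).
So n₁ = (1 + 1/k)·((z_{α/2} + z_β)/d)² = 1.500 × (3.168/0.24)².
n₁ = 1.500 × 174.24 = 261.4.
Round up: n₁ = 262, giving n₂ = 2 × 262 = 524.

n₁ = 262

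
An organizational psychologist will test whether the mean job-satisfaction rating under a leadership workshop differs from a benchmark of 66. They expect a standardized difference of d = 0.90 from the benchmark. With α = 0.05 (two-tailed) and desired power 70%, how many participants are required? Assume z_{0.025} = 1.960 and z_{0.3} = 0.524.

For a one-sample test: n = ((z_{α/2} + z_β) / d)².
z_{α/2} + z_β = 1.960 + 0.524 = 2.484.
n = (2.484 / 0.90)² = 2.760² = 7.62.
Round up.

n = 8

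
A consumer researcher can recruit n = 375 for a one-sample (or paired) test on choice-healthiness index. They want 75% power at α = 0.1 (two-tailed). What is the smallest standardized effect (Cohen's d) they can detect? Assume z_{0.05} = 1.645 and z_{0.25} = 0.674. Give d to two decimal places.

d_min ≈ 0.12

For a single sample (or paired design) of n = 375: d_min = (z_{α/2} + z_β)/√n.
z-sum = 1.645 + 0.674 = 2.319.
d_min = 2.319 / √375 = 2.319 / 19.365 = 0.120.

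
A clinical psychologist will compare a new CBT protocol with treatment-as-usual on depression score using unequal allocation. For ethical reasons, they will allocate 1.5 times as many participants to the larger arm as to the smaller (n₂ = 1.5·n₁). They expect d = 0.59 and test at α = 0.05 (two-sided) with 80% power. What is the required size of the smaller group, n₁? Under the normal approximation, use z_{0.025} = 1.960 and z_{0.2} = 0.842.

With allocation ratio k = n₂/n₁ = 1.5, Var(x̄₁−x̄₂) = σ²(1/n₁ + 1/(k·n₁)) = σ²·(k+1)/(k·n₁).
So n₁ = (1 + 1/k)·((z_{α/2} + z_β)/d)² = 1.667 × (2.802/0.59)².
n₁ = 1.667 × 22.55 = 37.6.
Round up: n₁ = 38, giving n₂ = 1.5 × 38 = 57.

n₁ = 38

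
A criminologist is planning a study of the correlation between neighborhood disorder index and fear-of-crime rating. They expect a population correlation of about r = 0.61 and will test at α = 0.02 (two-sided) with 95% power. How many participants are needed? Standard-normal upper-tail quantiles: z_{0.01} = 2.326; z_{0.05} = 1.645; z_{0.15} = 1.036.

Fisher's z: C = ½·ln((1+r)/(1−r)) = ½·ln(4.1282) = 0.7089.
n = ((z_{α/2} + z_β)/C)² + 3.
(2.326 + 1.645) / 0.7089 = 3.971 / 0.7089 = 5.602.
n = 5.602² + 3 = 31.38 + 3 = 34.4.
Round up.

n = 35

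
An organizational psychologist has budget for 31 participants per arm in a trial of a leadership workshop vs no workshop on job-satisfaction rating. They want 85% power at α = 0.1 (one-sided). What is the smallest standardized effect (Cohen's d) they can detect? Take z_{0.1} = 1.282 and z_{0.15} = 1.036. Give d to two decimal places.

For two independent groups of n = 31 each: d_min = (z_{α} + z_β)·√(2/n).
z-sum = 1.282 + 1.036 = 2.318.
d_min = 2.318 × √(2/31) = 2.318 × 0.2540 = 0.589.

d_min ≈ 0.59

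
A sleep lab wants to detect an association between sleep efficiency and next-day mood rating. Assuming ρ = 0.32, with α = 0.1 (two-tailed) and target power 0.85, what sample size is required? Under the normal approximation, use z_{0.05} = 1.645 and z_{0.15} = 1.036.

n = 69

Fisher's z: C = ½·ln((1+r)/(1−r)) = ½·ln(1.9412) = 0.3316.
n = ((z_{α/2} + z_β)/C)² + 3.
(1.645 + 1.036) / 0.3316 = 2.681 / 0.3316 = 8.085.
n = 8.085² + 3 = 65.37 + 3 = 68.4.
Round up.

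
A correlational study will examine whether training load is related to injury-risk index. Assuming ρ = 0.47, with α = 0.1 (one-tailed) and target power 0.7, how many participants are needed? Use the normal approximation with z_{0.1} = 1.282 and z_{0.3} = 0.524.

n = 16

Fisher's z: C = ½·ln((1+r)/(1−r)) = ½·ln(2.7736) = 0.5101.
n = ((z_{α} + z_β)/C)² + 3.
(1.282 + 0.524) / 0.5101 = 1.806 / 0.5101 = 3.540.
n = 3.540² + 3 = 12.54 + 3 = 15.5.
Round up.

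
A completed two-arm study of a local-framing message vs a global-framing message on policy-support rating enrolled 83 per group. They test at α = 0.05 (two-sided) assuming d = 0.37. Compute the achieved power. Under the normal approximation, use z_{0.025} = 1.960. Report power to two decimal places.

power ≈ 0.66

For two equal groups, power = Φ(d·√(n/2) − z_{α/2}).
d·√(n/2) = 0.37 × √(83/2) = 0.37 × 6.442 = 2.384.
z_β = 2.384 − 1.960 = 0.424.
Power = Φ(0.424) = 0.664.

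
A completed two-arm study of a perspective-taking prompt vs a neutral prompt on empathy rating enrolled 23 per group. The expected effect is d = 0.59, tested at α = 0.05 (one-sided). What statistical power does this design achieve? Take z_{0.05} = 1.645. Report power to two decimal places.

power ≈ 0.64

For two equal groups, power = Φ(d·√(n/2) − z_{α}).
d·√(n/2) = 0.59 × √(23/2) = 0.59 × 3.391 = 2.001.
z_β = 2.001 − 1.645 = 0.356.
Power = Φ(0.356) = 0.639.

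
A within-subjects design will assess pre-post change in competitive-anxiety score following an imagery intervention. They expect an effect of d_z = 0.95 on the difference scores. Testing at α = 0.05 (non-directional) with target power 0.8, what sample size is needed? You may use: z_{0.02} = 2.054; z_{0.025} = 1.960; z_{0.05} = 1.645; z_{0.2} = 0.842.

n = 9 pairs

For a paired (one-sample on differences) test: n = ((z_{α/2} + z_β) / d)².
z_{α/2} + z_β = 1.960 + 0.842 = 2.802.
n = (2.802 / 0.95)² = 2.949² = 8.70.
Round up.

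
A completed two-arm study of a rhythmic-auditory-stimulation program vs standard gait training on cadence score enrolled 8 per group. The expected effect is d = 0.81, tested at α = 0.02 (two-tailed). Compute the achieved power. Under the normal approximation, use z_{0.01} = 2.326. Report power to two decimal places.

For two equal groups, power = Φ(d·√(n/2) − z_{α/2}).
d·√(n/2) = 0.81 × √(8/2) = 0.81 × 2.000 = 1.620.
z_β = 1.620 − 2.326 = -0.706.
Power = Φ(-0.706) = 0.240.

power ≈ 0.24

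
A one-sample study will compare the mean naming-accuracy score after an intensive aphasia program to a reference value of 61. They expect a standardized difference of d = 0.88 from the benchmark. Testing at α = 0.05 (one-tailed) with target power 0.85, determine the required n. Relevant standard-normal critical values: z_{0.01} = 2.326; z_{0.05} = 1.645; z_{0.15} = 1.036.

For a one-sample test: n = ((z_{α} + z_β) / d)².
z_{α} + z_β = 1.645 + 1.036 = 2.681.
n = (2.681 / 0.88)² = 3.047² = 9.28.
Round up.

n = 10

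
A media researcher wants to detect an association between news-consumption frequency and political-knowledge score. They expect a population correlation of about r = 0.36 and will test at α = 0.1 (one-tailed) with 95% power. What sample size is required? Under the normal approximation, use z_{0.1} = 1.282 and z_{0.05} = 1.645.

Fisher's z: C = ½·ln((1+r)/(1−r)) = ½·ln(2.1250) = 0.3769.
n = ((z_{α} + z_β)/C)² + 3.
(1.282 + 1.645) / 0.3769 = 2.927 / 0.3769 = 7.766.
n = 7.766² + 3 = 60.31 + 3 = 63.3.
Round up.

n = 64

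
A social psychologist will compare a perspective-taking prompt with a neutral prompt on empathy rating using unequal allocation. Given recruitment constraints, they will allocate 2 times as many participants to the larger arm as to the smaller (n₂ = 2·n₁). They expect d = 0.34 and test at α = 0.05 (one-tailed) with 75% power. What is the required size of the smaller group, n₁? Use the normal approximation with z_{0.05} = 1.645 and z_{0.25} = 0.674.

With allocation ratio k = n₂/n₁ = 2, Var(x̄₁−x̄₂) = σ²(1/n₁ + 1/(k·n₁)) = σ²·(k+1)/(k·n₁).
So n₁ = (1 + 1/k)·((z_{α} + z_β)/d)² = 1.500 × (2.319/0.34)².
n₁ = 1.500 × 46.52 = 69.8.
Round up: n₁ = 70, giving n₂ = 2 × 70 = 140.

n₁ = 70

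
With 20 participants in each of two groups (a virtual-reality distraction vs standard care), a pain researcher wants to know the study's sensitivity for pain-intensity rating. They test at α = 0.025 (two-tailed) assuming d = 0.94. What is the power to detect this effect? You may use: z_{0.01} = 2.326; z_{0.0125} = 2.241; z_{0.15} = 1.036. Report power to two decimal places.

For two equal groups, power = Φ(d·√(n/2) − z_{α/2}).
d·√(n/2) = 0.94 × √(20/2) = 0.94 × 3.162 = 2.973.
z_β = 2.973 − 2.241 = 0.732.
Power = Φ(0.732) = 0.768.

power ≈ 0.77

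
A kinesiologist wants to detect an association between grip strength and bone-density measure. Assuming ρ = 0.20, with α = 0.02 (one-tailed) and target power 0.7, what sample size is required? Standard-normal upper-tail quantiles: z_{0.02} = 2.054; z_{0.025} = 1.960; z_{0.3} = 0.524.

n = 165

Fisher's z: C = ½·ln((1+r)/(1−r)) = ½·ln(1.5000) = 0.2027.
n = ((z_{α} + z_β)/C)² + 3.
(2.054 + 0.524) / 0.2027 = 2.578 / 0.2027 = 12.718.
n = 12.718² + 3 = 161.76 + 3 = 164.8.
Round up.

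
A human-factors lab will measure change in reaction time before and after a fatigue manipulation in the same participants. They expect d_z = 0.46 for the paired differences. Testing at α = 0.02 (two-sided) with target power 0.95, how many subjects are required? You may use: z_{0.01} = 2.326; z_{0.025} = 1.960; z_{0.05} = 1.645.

n = 75 pairs

For a paired (one-sample on differences) test: n = ((z_{α/2} + z_β) / d)².
z_{α/2} + z_β = 2.326 + 1.645 = 3.971.
n = (3.971 / 0.46)² = 8.633² = 74.52.
Round up.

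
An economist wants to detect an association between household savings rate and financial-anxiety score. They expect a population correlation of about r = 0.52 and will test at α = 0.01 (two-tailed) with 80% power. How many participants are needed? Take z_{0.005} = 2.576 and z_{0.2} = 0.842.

Fisher's z: C = ½·ln((1+r)/(1−r)) = ½·ln(3.1667) = 0.5763.
n = ((z_{α/2} + z_β)/C)² + 3.
(2.576 + 0.842) / 0.5763 = 3.418 / 0.5763 = 5.931.
n = 5.931² + 3 = 35.18 + 3 = 38.2.
Round up.

n = 39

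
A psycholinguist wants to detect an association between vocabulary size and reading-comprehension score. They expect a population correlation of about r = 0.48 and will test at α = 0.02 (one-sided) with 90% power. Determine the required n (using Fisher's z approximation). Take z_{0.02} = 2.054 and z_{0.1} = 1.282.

n = 44

Fisher's z: C = ½·ln((1+r)/(1−r)) = ½·ln(2.8462) = 0.5230.
n = ((z_{α} + z_β)/C)² + 3.
(2.054 + 1.282) / 0.5230 = 3.336 / 0.5230 = 6.379.
n = 6.379² + 3 = 40.69 + 3 = 43.7.
Round up.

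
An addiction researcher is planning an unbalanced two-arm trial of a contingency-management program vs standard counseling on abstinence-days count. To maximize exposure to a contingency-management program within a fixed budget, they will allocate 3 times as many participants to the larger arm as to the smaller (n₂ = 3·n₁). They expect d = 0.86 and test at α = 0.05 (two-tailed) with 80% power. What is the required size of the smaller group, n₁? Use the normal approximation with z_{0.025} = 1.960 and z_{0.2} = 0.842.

With allocation ratio k = n₂/n₁ = 3, Var(x̄₁−x̄₂) = σ²(1/n₁ + 1/(k·n₁)) = σ²·(k+1)/(k·n₁).
So n₁ = (1 + 1/k)·((z_{α/2} + z_β)/d)² = 1.333 × (2.802/0.86)².
n₁ = 1.333 × 10.62 = 14.2.
Round up: n₁ = 15, giving n₂ = 3 × 15 = 45.

n₁ = 15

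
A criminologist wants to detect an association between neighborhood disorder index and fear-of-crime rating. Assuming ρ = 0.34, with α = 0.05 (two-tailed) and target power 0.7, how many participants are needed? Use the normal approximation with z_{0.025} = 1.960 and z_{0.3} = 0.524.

Fisher's z: C = ½·ln((1+r)/(1−r)) = ½·ln(2.0303) = 0.3541.
n = ((z_{α/2} + z_β)/C)² + 3.
(1.960 + 0.524) / 0.3541 = 2.484 / 0.3541 = 7.015.
n = 7.015² + 3 = 49.21 + 3 = 52.2.
Round up.

n = 53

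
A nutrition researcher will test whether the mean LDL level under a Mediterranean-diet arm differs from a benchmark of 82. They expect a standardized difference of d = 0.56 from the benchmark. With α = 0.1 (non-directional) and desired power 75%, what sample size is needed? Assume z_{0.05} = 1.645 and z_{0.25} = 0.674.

For a one-sample test: n = ((z_{α/2} + z_β) / d)².
z_{α/2} + z_β = 1.645 + 0.674 = 2.319.
n = (2.319 / 0.56)² = 4.141² = 17.15.
Round up.

n = 18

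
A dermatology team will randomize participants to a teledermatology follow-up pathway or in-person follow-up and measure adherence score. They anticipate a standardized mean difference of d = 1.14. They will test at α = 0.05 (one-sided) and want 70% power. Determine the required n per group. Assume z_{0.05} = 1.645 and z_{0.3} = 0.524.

For two independent groups with equal n: n = 2·((z_{α} + z_β) / d)².
z_{α} + z_β = 1.645 + 0.524 = 2.169.
n = 2 × (2.169 / 1.14)² = 2 × 1.903² = 2 × 3.62 = 7.2.
Round up to the next whole participant.

n = 8 per group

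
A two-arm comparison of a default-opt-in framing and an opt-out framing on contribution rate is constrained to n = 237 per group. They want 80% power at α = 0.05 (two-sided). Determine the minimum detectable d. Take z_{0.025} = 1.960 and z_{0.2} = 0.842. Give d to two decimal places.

d_min ≈ 0.26

For two independent groups of n = 237 each: d_min = (z_{α/2} + z_β)·√(2/n).
z-sum = 1.960 + 0.842 = 2.802.
d_min = 2.802 × √(2/237) = 2.802 × 0.0919 = 0.257.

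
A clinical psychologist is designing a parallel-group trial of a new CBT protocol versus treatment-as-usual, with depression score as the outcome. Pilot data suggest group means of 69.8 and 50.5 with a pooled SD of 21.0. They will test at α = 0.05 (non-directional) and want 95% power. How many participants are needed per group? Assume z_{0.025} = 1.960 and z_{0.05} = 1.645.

Cohen's d = |M₁ − M₂| / SD_pooled = |69.8 − 50.5| / 21.0 = 19.3 / 21.0 = 0.919.
For two independent groups with equal n: n = 2·((z_{α/2} + z_β) / d)².
z_{α/2} + z_β = 1.960 + 1.645 = 3.605.
n = 2 × (3.605 / 0.919)² = 2 × 3.923² = 2 × 15.39 = 30.8.
Round up to the next whole participant.

n = 31 per group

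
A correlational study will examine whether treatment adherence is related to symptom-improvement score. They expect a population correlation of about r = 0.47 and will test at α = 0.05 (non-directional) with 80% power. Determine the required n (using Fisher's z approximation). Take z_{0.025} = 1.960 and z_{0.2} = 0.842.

Fisher's z: C = ½·ln((1+r)/(1−r)) = ½·ln(2.7736) = 0.5101.
n = ((z_{α/2} + z_β)/C)² + 3.
(1.960 + 0.842) / 0.5101 = 2.802 / 0.5101 = 5.493.
n = 5.493² + 3 = 30.17 + 3 = 33.2.
Round up.

n = 34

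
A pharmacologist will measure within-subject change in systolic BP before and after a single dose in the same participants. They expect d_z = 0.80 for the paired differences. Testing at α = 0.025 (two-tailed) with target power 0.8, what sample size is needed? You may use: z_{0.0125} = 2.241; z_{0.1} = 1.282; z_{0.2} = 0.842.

For a paired (one-sample on differences) test: n = ((z_{α/2} + z_β) / d)².
z_{α/2} + z_β = 2.241 + 0.842 = 3.083.
n = (3.083 / 0.80)² = 3.854² = 14.85.
Round up.

n = 15 pairs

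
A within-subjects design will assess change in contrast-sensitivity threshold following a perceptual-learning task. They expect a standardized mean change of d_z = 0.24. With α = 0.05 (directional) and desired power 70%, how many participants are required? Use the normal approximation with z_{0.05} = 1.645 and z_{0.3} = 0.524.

n = 82 pairs

For a paired (one-sample on differences) test: n = ((z_{α} + z_β) / d)².
z_{α} + z_β = 1.645 + 0.524 = 2.169.
n = (2.169 / 0.24)² = 9.037² = 81.68.
Round up.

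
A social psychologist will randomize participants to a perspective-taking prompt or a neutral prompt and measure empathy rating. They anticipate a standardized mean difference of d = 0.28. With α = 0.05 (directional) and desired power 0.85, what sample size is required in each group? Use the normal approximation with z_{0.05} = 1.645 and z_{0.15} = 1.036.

For two independent groups with equal n: n = 2·((z_{α} + z_β) / d)².
z_{α} + z_β = 1.645 + 1.036 = 2.681.
n = 2 × (2.681 / 0.28)² = 2 × 9.575² = 2 × 91.68 = 183.4.
Round up to the next whole participant.

n = 184 per group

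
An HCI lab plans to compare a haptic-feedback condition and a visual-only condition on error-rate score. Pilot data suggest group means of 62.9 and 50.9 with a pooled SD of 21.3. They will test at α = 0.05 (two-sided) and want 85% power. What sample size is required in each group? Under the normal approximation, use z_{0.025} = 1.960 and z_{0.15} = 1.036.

Cohen's d = |M₁ − M₂| / SD_pooled = |62.9 − 50.9| / 21.3 = 12.0 / 21.3 = 0.563.
For two independent groups with equal n: n = 2·((z_{α/2} + z_β) / d)².
z_{α/2} + z_β = 1.960 + 1.036 = 2.996.
n = 2 × (2.996 / 0.563)² = 2 × 5.321² = 2 × 28.32 = 56.6.
Round up to the next whole participant.

n = 57 per group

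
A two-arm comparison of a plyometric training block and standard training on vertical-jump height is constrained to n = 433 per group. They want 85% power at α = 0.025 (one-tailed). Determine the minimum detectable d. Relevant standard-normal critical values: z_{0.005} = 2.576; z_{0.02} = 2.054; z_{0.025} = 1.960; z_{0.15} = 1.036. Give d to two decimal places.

For two independent groups of n = 433 each: d_min = (z_{α} + z_β)·√(2/n).
z-sum = 1.960 + 1.036 = 2.996.
d_min = 2.996 × √(2/433) = 2.996 × 0.0680 = 0.204.

d_min ≈ 0.20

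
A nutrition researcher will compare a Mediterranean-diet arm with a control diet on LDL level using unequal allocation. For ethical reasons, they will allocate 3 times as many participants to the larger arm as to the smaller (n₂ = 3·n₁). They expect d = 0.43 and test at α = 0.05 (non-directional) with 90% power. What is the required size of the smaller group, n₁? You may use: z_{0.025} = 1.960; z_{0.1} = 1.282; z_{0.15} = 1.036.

n₁ = 76

With allocation ratio k = n₂/n₁ = 3, Var(x̄₁−x̄₂) = σ²(1/n₁ + 1/(k·n₁)) = σ²·(k+1)/(k·n₁).
So n₁ = (1 + 1/k)·((z_{α/2} + z_β)/d)² = 1.333 × (3.242/0.43)².
n₁ = 1.333 × 56.84 = 75.8.
Round up: n₁ = 76, giving n₂ = 3 × 76 = 228.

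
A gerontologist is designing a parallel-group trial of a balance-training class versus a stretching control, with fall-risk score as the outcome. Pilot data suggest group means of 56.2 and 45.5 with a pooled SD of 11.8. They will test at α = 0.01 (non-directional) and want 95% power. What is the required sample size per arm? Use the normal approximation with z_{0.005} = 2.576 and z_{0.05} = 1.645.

Cohen's d = |M₁ − M₂| / SD_pooled = |56.2 − 45.5| / 11.8 = 10.7 / 11.8 = 0.907.
For two independent groups with equal n: n = 2·((z_{α/2} + z_β) / d)².
z_{α/2} + z_β = 2.576 + 1.645 = 4.221.
n = 2 × (4.221 / 0.907)² = 2 × 4.654² = 2 × 21.66 = 43.3.
Round up to the next whole participant.

n = 44 per group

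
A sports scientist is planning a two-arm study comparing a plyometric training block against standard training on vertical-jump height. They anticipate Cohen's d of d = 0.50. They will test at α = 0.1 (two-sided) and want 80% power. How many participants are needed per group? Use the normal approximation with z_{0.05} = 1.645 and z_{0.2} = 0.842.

n = 50 per group

For two independent groups with equal n: n = 2·((z_{α/2} + z_β) / d)².
z_{α/2} + z_β = 1.645 + 0.842 = 2.487.
n = 2 × (2.487 / 0.50)² = 2 × 4.974² = 2 × 24.74 = 49.5.
Round up to the next whole participant.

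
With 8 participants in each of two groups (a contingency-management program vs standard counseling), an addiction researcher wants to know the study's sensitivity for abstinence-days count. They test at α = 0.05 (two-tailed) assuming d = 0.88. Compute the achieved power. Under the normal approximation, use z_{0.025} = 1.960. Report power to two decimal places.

For two equal groups, power = Φ(d·√(n/2) − z_{α/2}).
d·√(n/2) = 0.88 × √(8/2) = 0.88 × 2.000 = 1.760.
z_β = 1.760 − 1.960 = -0.200.
Power = Φ(-0.200) = 0.421.

power ≈ 0.42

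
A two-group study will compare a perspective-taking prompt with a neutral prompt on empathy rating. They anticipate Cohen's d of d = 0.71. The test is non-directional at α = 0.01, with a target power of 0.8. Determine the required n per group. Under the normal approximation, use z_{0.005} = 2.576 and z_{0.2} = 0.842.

For two independent groups with equal n: n = 2·((z_{α/2} + z_β) / d)².
z_{α/2} + z_β = 2.576 + 0.842 = 3.418.
n = 2 × (3.418 / 0.71)² = 2 × 4.814² = 2 × 23.18 = 46.4.
Round up to the next whole participant.

n = 47 per group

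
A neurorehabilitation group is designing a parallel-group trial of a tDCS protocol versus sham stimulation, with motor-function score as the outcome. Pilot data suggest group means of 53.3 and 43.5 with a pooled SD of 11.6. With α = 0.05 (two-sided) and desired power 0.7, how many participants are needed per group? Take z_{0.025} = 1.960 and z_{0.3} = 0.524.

n = 18 per group

Cohen's d = |M₁ − M₂| / SD_pooled = |53.3 − 43.5| / 11.6 = 9.8 / 11.6 = 0.845.
For two independent groups with equal n: n = 2·((z_{α/2} + z_β) / d)².
z_{α/2} + z_β = 1.960 + 0.524 = 2.484.
n = 2 × (2.484 / 0.845)² = 2 × 2.940² = 2 × 8.64 = 17.3.
Round up to the next whole participant.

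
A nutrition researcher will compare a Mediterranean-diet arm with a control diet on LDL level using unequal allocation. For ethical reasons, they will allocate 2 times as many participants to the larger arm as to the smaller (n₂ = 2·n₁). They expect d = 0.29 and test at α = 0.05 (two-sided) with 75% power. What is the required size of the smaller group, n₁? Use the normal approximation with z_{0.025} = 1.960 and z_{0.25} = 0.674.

n₁ = 124

With allocation ratio k = n₂/n₁ = 2, Var(x̄₁−x̄₂) = σ²(1/n₁ + 1/(k·n₁)) = σ²·(k+1)/(k·n₁).
So n₁ = (1 + 1/k)·((z_{α/2} + z_β)/d)² = 1.500 × (2.634/0.29)².
n₁ = 1.500 × 82.50 = 123.7.
Round up: n₁ = 124, giving n₂ = 2 × 124 = 248.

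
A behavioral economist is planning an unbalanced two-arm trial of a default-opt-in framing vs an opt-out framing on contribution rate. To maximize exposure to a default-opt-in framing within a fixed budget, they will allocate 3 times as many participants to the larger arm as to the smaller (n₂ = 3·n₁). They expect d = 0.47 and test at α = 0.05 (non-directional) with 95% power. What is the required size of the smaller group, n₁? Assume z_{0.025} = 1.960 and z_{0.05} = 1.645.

With allocation ratio k = n₂/n₁ = 3, Var(x̄₁−x̄₂) = σ²(1/n₁ + 1/(k·n₁)) = σ²·(k+1)/(k·n₁).
So n₁ = (1 + 1/k)·((z_{α/2} + z_β)/d)² = 1.333 × (3.605/0.47)².
n₁ = 1.333 × 58.83 = 78.4.
Round up: n₁ = 79, giving n₂ = 3 × 79 = 237.

n₁ = 79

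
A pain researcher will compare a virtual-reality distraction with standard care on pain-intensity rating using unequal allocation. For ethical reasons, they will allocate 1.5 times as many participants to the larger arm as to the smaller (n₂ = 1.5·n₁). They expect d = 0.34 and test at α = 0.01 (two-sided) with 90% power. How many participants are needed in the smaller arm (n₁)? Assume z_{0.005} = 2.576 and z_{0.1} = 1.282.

n₁ = 215

With allocation ratio k = n₂/n₁ = 1.5, Var(x̄₁−x̄₂) = σ²(1/n₁ + 1/(k·n₁)) = σ²·(k+1)/(k·n₁).
So n₁ = (1 + 1/k)·((z_{α/2} + z_β)/d)² = 1.667 × (3.858/0.34)².
n₁ = 1.667 × 128.76 = 214.6.
Round up: n₁ = 215, giving n₂ = ⌈1.5 × 215⌉ = ⌈322.5⌉ = 323.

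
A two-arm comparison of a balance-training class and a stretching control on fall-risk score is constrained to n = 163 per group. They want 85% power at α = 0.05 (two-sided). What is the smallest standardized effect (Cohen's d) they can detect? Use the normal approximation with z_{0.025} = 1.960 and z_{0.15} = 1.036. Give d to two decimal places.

d_min ≈ 0.33

For two independent groups of n = 163 each: d_min = (z_{α/2} + z_β)·√(2/n).
z-sum = 1.960 + 1.036 = 2.996.
d_min = 2.996 × √(2/163) = 2.996 × 0.1108 = 0.332.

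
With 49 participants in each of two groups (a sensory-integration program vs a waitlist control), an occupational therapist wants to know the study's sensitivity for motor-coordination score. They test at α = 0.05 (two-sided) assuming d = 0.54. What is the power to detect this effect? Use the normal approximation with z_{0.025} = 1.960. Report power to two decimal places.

power ≈ 0.76

For two equal groups, power = Φ(d·√(n/2) − z_{α/2}).
d·√(n/2) = 0.54 × √(49/2) = 0.54 × 4.950 = 2.673.
z_β = 2.673 − 1.960 = 0.713.
Power = Φ(0.713) = 0.762.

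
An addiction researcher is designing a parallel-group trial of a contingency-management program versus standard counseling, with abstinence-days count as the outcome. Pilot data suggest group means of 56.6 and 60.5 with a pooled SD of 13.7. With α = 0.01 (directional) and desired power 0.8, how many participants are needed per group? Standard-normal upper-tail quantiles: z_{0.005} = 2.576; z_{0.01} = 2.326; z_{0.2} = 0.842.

Cohen's d = |M₁ − M₂| / SD_pooled = |56.6 − 60.5| / 13.7 = 3.9 / 13.7 = 0.285.
For two independent groups with equal n: n = 2·((z_{α} + z_β) / d)².
z_{α} + z_β = 2.326 + 0.842 = 3.168.
n = 2 × (3.168 / 0.285)² = 2 × 11.116² = 2 × 123.56 = 247.1.
Round up to the next whole participant.

n = 248 per group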